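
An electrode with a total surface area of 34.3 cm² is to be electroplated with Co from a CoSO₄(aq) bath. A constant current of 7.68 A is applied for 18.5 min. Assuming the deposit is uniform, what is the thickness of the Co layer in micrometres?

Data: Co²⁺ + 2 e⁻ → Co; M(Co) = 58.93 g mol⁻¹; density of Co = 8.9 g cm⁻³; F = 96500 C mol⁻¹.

Q = I·t = 7.680 × 1110.0 = 8525 C; n(e⁻) = 0.08834 mol.
n(Co) = n(e⁻)/2 = 0.04417 mol, so m = 0.04417 × 58.93 = 2.603 g.
Volume = m/ρ = 2.603 / 8.9 = 0.2925 cm³.
Thickness = V/A = 0.2925 / 34.3 = 0.00853 cm = 85.3 μm.

85.3 μm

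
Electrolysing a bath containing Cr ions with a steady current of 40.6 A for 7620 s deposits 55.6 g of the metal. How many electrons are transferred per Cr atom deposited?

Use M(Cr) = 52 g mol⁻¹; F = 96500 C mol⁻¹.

Q = I·t = 40.60 A × 7620.0 s = 309400 C, so n(e⁻) = 309400/96500 = 3.206 mol.
n(Cr) deposited = 55.6 / 52 = 1.069 mol.
Electrons per atom = n(e⁻)/n(Cr) = 3.206 / 1.069 = 3.00 ≈ 3, so the ion is Cr³⁺.

3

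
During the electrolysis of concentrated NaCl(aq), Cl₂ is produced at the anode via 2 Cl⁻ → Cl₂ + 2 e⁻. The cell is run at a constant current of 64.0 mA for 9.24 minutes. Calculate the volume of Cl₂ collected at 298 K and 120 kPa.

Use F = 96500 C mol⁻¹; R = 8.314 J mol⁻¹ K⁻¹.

Q = I·t = 0.06400 A × 554.40 s = 35.48 C.
n(e⁻) = Q/F = 35.48 / 96500 = 0.0003677 mol.
2 electrons are transferred per Cl₂ molecule, so n(Cl₂) = 0.0003677 / 2 = 0.0001838 mol.
V = nRT/P = (0.0001838 × 8.314 × 298) / (120 × 10³ Pa) = 3.80 × 10⁻⁶ m³ = 0.00380 L.

0.00380 L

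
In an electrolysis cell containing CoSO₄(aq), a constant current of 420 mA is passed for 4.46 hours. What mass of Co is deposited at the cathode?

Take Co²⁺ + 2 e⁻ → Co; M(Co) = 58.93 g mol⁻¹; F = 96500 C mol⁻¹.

2.06 g

Q = I·t = 0.4200 A × 16056 s = 6744 C.
n(e⁻) = Q/F = 6744 / 96500 = 0.06988 mol.
Co²⁺ + 2 e⁻ → Co, so n(Co) = n(e⁻)/2 = 0.03494 mol.
m = n·M = 0.03494 × 58.93 = 2.06 g.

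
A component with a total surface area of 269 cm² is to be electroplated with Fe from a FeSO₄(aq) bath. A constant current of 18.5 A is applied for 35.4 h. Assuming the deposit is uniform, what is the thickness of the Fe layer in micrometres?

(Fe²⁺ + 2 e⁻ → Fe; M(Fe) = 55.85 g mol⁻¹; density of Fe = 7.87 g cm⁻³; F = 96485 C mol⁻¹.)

3220 μm

Q = I·t = 18.50 × 127440 = 2358000 C; n(e⁻) = 24.44 mol.
n(Fe) = n(e⁻)/2 = 12.22 mol, so m = 12.22 × 55.85 = 682.4 g.
Volume = m/ρ = 682.4 / 7.87 = 86.70 cm³.
Thickness = V/A = 86.70 / 269 = 0.322 cm = 3220 μm.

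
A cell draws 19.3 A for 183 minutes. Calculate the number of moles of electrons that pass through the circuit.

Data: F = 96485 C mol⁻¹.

Q = I·t = 19.30 A × 10980 s = 211900 C.
n(e⁻) = Q/F = 211900 / 96485 = 2.20 mol.

2.20 mol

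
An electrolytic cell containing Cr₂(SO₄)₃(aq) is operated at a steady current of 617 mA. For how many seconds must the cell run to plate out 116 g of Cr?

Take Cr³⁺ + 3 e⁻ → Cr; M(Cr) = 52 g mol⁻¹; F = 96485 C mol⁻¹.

1.05 × 10⁶ s

n(Cr) = m/M = 116 / 52 = 2.231 mol.
Each Cr atom requires 3 electrons, so n(e⁻) = 3 × 2.231 = 6.692 mol.
Q = n(e⁻)·F = 6.692 × 96485 = 645700 C.
t = Q/I = 645700 / 0.6170 A = 1047000 s.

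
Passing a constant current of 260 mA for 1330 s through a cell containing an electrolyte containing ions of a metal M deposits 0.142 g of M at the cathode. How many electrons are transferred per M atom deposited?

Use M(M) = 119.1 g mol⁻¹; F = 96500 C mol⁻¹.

3

Q = I·t = 0.2600 A × 1330.0 s = 345.8 C, so n(e⁻) = 345.8/96500 = 0.003583 mol.
n(M) deposited = 0.142 / 119.1 = 0.001192 mol.
Electrons per atom = n(e⁻)/n(M) = 0.003583 / 0.001192 = 3.01 ≈ 3, so the ion is M³⁺.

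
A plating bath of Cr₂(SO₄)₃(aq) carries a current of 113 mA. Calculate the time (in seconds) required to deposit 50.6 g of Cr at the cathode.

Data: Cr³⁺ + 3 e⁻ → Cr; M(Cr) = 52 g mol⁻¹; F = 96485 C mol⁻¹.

2.49 × 10⁶ s

n(Cr) = m/M = 50.6 / 52 = 0.9731 mol.
Each Cr atom requires 3 electrons, so n(e⁻) = 3 × 0.9731 = 2.919 mol.
Q = n(e⁻)·F = 2.919 × 96485 = 281700 C.
t = Q/I = 281700 / 0.1130 A = 2493000 s.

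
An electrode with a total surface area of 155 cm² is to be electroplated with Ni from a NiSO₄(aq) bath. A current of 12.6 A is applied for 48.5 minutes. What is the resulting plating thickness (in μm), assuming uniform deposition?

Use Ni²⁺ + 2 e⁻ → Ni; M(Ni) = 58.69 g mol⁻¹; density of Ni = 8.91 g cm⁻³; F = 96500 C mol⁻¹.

Q = I·t = 12.60 × 2910.0 = 36670 C; n(e⁻) = 0.3800 mol.
n(Ni) = n(e⁻)/2 = 0.1900 mol, so m = 0.1900 × 58.69 = 11.15 g.
Volume = m/ρ = 11.15 / 8.91 = 1.251 cm³.
Thickness = V/A = 1.251 / 155 = 0.00807 cm = 80.7 μm.

80.7 μm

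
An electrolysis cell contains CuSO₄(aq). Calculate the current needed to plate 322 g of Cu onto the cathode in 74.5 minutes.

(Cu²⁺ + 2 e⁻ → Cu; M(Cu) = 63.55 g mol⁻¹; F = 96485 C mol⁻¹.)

219 A

n(Cu) = 322 / 63.55 = 5.067 mol.
n(e⁻) = 2 × 5.067 = 10.13 mol.
Q = n(e⁻)·F = 10.13 × 96485 = 977800 C.
I = Q/t = 977800 / 4470.0 s = 219 A.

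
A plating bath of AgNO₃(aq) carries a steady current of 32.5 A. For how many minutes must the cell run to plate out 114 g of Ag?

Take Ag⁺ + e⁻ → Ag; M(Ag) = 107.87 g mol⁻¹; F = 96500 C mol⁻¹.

n(Ag) = m/M = 114 / 107.87 = 1.057 mol.
Each Ag atom requires 1 electron, so n(e⁻) = 1 × 1.057 = 1.057 mol.
Q = n(e⁻)·F = 1.057 × 96500 = 102000 C.
t = Q/I = 102000 / 32.50 A = 3138 s = 52.3 min.

52.3 min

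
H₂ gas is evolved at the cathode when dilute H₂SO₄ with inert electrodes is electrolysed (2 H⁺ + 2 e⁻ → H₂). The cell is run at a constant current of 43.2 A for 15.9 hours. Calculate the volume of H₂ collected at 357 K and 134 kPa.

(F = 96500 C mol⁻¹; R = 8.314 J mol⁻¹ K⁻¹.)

Q = I·t = 43.20 A × 57240 s = 2473000 C.
n(e⁻) = Q/F = 2473000 / 96500 = 25.62 mol.
2 electrons are transferred per H₂ molecule, so n(H₂) = 25.62 / 2 = 12.81 mol.
V = nRT/P = (12.81 × 8.314 × 357) / (134 × 10³ Pa) = 0.284 m³ = 284 L.

284 L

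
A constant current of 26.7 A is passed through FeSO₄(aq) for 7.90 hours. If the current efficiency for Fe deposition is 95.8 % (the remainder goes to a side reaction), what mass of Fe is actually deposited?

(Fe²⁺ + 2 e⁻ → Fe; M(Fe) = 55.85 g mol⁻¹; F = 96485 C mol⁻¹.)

Q = I·t = 26.70 × 28440 = 759300 C.
n(e⁻) = 759300/96485 = 7.870 mol; theoretically n(Fe) = 7.870/2 = 3.935 mol, m_theo = 219.8 g.
At 95.8 % efficiency, m_actual = 0.958 × 219.8 = 211 g.

211 g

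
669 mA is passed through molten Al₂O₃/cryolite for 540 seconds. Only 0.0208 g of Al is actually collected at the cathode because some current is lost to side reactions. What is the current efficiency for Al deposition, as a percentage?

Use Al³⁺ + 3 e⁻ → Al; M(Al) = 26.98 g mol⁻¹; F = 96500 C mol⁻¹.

61.8 %

Q = I·t = 0.6690 × 540.00 = 361.3 C; n(e⁻) = 361.3/96500 = 0.003744 mol.
Theoretical n(Al) = n(e⁻)/3 = 0.001248 mol, i.e. m_theo = 0.001248 × 26.98 = 0.03367 g.
Efficiency = m_actual / m_theo = 0.0208 / 0.03367 = 61.8 %.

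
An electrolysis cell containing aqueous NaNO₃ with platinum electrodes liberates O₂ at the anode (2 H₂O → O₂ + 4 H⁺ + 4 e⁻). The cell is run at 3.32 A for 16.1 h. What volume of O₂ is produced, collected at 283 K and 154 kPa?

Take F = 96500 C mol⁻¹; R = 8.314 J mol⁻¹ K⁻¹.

Q = I·t = 3.320 A × 57960 s = 192400 C.
n(e⁻) = Q/F = 192400 / 96500 = 1.994 mol.
4 electrons are transferred per O₂ molecule, so n(O₂) = 1.994 / 4 = 0.4985 mol.
V = nRT/P = (0.4985 × 8.314 × 283) / (154 × 10³ Pa) = 0.00762 m³ = 7.62 L.

7.62 L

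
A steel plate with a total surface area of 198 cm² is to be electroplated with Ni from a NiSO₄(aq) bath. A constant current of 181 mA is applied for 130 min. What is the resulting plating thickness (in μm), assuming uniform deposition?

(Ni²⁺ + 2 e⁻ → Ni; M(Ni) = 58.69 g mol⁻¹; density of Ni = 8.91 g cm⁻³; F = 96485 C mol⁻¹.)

Q = I·t = 0.1810 × 7800.0 = 1412 C; n(e⁻) = 0.01463 mol.
n(Ni) = n(e⁻)/2 = 0.007316 mol, so m = 0.007316 × 58.69 = 0.4294 g.
Volume = m/ρ = 0.4294 / 8.91 = 0.04819 cm³.
Thickness = V/A = 0.04819 / 198 = 2.43 × 10⁻⁴ cm = 2.43 μm.

2.43 μm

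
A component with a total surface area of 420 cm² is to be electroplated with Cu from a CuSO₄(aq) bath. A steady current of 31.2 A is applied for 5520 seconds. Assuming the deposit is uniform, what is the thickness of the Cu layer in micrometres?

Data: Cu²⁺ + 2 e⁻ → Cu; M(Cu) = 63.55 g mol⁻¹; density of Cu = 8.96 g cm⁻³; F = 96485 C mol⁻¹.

Q = I·t = 31.20 × 5520.0 = 172200 C; n(e⁻) = 1.785 mol.
n(Cu) = n(e⁻)/2 = 0.8925 mol, so m = 0.8925 × 63.55 = 56.72 g.
Volume = m/ρ = 56.72 / 8.96 = 6.330 cm³.
Thickness = V/A = 6.330 / 420 = 0.0151 cm = 151 μm.

151 μm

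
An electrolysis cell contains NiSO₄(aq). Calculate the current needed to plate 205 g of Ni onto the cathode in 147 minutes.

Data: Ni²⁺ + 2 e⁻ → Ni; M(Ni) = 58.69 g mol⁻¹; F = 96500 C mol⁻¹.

76.4 A

n(Ni) = 205 / 58.69 = 3.493 mol.
n(e⁻) = 2 × 3.493 = 6.986 mol.
Q = n(e⁻)·F = 6.986 × 96500 = 674100 C.
I = Q/t = 674100 / 8820.0 s = 76.4 A.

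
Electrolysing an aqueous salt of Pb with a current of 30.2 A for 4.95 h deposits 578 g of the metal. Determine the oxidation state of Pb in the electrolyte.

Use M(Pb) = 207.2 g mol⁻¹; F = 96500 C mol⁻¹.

Q = I·t = 30.20 A × 17820 s = 538200 C, so n(e⁻) = 538200/96500 = 5.577 mol.
n(Pb) deposited = 578 / 207.2 = 2.790 mol.
Electrons per atom = n(e⁻)/n(Pb) = 5.577 / 2.790 = 2.00 ≈ 2, so the ion is Pb²⁺.

+2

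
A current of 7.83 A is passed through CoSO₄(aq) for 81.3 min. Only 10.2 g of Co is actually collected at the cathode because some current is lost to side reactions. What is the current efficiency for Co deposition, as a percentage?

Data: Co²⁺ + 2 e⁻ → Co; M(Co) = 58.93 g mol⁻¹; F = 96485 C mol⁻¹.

87.4 %

Q = I·t = 7.830 × 4878.0 = 38190 C; n(e⁻) = 38190/96485 = 0.3959 mol.
Theoretical n(Co) = n(e⁻)/2 = 0.1979 mol, i.e. m_theo = 0.1979 × 58.93 = 11.66 g.
Efficiency = m_actual / m_theo = 10.2 / 11.66 = 87.4 %.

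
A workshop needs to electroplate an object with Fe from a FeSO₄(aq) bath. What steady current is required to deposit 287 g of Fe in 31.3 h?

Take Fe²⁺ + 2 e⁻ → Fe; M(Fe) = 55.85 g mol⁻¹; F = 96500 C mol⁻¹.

n(Fe) = 287 / 55.85 = 5.139 mol.
n(e⁻) = 2 × 5.139 = 10.28 mol.
Q = n(e⁻)·F = 10.28 × 96500 = 991800 C.
I = Q/t = 991800 / 112680 s = 8.80 A.

8.80 A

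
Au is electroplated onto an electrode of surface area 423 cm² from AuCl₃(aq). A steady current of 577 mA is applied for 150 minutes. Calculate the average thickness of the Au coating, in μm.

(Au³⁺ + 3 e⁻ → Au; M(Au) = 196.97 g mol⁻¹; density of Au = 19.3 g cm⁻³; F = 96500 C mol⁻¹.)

Q = I·t = 0.5770 × 9000.0 = 5193 C; n(e⁻) = 0.05381 mol.
n(Au) = n(e⁻)/3 = 0.01794 mol, so m = 0.01794 × 196.97 = 3.533 g.
Volume = m/ρ = 3.533 / 19.3 = 0.1831 cm³.
Thickness = V/A = 0.1831 / 423 = 4.33 × 10⁻⁴ cm = 4.33 μm.

4.33 μm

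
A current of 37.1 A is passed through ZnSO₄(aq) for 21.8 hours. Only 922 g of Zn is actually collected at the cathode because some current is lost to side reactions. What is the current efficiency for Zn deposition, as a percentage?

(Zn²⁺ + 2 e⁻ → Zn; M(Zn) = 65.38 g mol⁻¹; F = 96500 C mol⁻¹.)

Q = I·t = 37.10 × 78480 = 2912000 C; n(e⁻) = 2912000/96500 = 30.17 mol.
Theoretical n(Zn) = n(e⁻)/2 = 15.09 mol, i.e. m_theo = 15.09 × 65.38 = 986.3 g.
Efficiency = m_actual / m_theo = 922 / 986.3 = 93.5 %.

93.5 %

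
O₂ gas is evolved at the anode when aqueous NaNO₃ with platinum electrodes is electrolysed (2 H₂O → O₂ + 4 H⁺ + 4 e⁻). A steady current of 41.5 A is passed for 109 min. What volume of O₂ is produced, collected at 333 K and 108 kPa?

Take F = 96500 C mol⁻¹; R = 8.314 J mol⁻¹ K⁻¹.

18.0 L

Q = I·t = 41.50 A × 6540.0 s = 271400 C.
n(e⁻) = Q/F = 271400 / 96500 = 2.813 mol.
4 electrons are transferred per O₂ molecule, so n(O₂) = 2.813 / 4 = 0.7031 mol.
V = nRT/P = (0.7031 × 8.314 × 333) / (108 × 10³ Pa) = 0.0180 m³ = 18.0 L.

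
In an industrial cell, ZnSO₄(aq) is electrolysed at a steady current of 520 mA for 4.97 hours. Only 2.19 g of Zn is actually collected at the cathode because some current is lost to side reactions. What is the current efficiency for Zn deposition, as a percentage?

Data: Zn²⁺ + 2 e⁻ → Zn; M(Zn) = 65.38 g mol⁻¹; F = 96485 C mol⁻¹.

Q = I·t = 0.5200 × 17892 = 9304 C; n(e⁻) = 9304/96485 = 0.09643 mol.
Theoretical n(Zn) = n(e⁻)/2 = 0.04821 mol, i.e. m_theo = 0.04821 × 65.38 = 3.152 g.
Efficiency = m_actual / m_theo = 2.19 / 3.152 = 69.5 %.

69.5 %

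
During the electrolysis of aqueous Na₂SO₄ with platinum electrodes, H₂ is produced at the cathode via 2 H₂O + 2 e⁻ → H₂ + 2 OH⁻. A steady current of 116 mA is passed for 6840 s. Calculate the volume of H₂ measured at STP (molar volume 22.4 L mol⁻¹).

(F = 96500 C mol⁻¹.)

0.0921 L

Q = I·t = 0.1160 A × 6840.0 s = 793.4 C.
n(e⁻) = Q/F = 793.4 / 96500 = 0.008222 mol.
2 electrons are transferred per H₂ molecule, so n(H₂) = 0.008222 / 2 = 0.004111 mol.
V = n × V_m = 0.004111 × 22.4 = 0.0921 L.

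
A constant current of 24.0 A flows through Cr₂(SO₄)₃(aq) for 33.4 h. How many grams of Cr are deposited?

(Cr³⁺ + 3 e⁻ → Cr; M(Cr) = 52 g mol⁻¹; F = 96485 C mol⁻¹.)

Q = I·t = 24.00 A × 120240 s = 2886000 C.
n(e⁻) = Q/F = 2886000 / 96485 = 29.91 mol.
Cr³⁺ + 3 e⁻ → Cr, so n(Cr) = n(e⁻)/3 = 9.970 mol.
m = n·M = 9.970 × 52 = 518 g.

518 g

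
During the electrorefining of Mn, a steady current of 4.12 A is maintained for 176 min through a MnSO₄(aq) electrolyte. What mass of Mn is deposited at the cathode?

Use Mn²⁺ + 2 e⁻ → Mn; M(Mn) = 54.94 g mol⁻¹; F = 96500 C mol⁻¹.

12.4 g

Q = I·t = 4.120 A × 10560 s = 43510 C.
n(e⁻) = Q/F = 43510 / 96500 = 0.4509 mol.
Mn²⁺ + 2 e⁻ → Mn, so n(Mn) = n(e⁻)/2 = 0.2254 mol.
m = n·M = 0.2254 × 54.94 = 12.4 g.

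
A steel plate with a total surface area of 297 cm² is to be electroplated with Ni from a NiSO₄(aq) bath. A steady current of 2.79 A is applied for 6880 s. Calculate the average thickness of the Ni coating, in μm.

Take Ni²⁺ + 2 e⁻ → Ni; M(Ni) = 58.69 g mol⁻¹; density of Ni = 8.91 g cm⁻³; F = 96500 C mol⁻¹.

Q = I·t = 2.790 × 6880.0 = 19200 C; n(e⁻) = 0.1989 mol.
n(Ni) = n(e⁻)/2 = 0.09946 mol, so m = 0.09946 × 58.69 = 5.837 g.
Volume = m/ρ = 5.837 / 8.91 = 0.6551 cm³.
Thickness = V/A = 0.6551 / 297 = 0.00221 cm = 22.1 μm.

22.1 μm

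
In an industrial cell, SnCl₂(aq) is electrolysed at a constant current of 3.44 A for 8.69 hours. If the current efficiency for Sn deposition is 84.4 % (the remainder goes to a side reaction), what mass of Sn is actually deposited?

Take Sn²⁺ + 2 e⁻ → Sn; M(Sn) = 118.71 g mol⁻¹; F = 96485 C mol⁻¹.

55.9 g

Q = I·t = 3.440 × 31284 = 107600 C.
n(e⁻) = 107600/96485 = 1.115 mol; theoretically n(Sn) = 1.115/2 = 0.5577 mol, m_theo = 66.20 g.
At 84.4 % efficiency, m_actual = 0.844 × 66.20 = 55.9 g.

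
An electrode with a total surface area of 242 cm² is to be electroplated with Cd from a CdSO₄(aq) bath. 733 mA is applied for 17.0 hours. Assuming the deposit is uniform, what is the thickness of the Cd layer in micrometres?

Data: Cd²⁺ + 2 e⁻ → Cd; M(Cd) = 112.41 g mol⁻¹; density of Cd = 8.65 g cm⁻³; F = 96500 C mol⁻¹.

Q = I·t = 0.7330 × 61200 = 44860 C; n(e⁻) = 0.4649 mol.
n(Cd) = n(e⁻)/2 = 0.2324 mol, so m = 0.2324 × 112.41 = 26.13 g.
Volume = m/ρ = 26.13 / 8.65 = 3.021 cm³.
Thickness = V/A = 3.021 / 242 = 0.0125 cm = 125 μm.

125 μm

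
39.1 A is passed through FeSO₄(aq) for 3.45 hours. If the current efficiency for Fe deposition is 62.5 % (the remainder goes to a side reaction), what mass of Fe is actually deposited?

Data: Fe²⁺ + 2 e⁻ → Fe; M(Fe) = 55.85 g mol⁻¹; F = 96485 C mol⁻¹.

87.8 g

Q = I·t = 39.10 × 12420 = 485600 C.
n(e⁻) = 485600/96485 = 5.033 mol; theoretically n(Fe) = 5.033/2 = 2.517 mol, m_theo = 140.6 g.
At 62.5 % efficiency, m_actual = 0.625 × 140.6 = 87.8 g.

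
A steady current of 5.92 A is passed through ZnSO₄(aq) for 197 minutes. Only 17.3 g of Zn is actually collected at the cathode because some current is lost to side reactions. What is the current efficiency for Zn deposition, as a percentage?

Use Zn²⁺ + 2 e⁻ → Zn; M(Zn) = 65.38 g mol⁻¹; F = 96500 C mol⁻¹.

73.0 %

Q = I·t = 5.920 × 11820 = 69970 C; n(e⁻) = 69970/96500 = 0.7251 mol.
Theoretical n(Zn) = n(e⁻)/2 = 0.3626 mol, i.e. m_theo = 0.3626 × 65.38 = 23.70 g.
Efficiency = m_actual / m_theo = 17.3 / 23.70 = 73.0 %.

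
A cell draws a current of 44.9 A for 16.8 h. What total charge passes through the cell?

2.72 × 10⁶ C

Q = I·t = 44.90 A × 60480 s = 2.72 × 10⁶ C.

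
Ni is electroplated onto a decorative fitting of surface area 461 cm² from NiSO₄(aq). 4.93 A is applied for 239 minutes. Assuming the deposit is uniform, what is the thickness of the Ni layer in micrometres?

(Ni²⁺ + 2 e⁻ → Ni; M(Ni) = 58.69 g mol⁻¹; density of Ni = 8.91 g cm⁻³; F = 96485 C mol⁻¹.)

Q = I·t = 4.930 × 14340 = 70700 C; n(e⁻) = 0.7327 mol.
n(Ni) = n(e⁻)/2 = 0.3664 mol, so m = 0.3664 × 58.69 = 21.50 g.
Volume = m/ρ = 21.50 / 8.91 = 2.413 cm³.
Thickness = V/A = 2.413 / 461 = 0.00523 cm = 52.3 μm.

52.3 μm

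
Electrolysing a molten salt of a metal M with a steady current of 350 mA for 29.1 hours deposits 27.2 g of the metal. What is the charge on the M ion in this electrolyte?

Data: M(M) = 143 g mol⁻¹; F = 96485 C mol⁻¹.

Q = I·t = 0.3500 A × 104760 s = 36670 C, so n(e⁻) = 36670/96485 = 0.3800 mol.
n(M) deposited = 27.2 / 143 = 0.1902 mol.
Electrons per atom = n(e⁻)/n(M) = 0.3800 / 0.1902 = 2.00 ≈ 2, so the ion is M²⁺.

+2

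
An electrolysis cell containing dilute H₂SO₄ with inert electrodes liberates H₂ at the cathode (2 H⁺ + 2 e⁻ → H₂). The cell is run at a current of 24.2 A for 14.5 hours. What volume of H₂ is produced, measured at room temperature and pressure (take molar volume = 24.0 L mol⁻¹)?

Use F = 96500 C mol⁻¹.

157 L

Q = I·t = 24.20 A × 52200 s = 1263000 C.
n(e⁻) = Q/F = 1263000 / 96500 = 13.09 mol.
2 electrons are transferred per H₂ molecule, so n(H₂) = 13.09 / 2 = 6.545 mol.
V = n × V_m = 6.545 × 24.0 = 157 L.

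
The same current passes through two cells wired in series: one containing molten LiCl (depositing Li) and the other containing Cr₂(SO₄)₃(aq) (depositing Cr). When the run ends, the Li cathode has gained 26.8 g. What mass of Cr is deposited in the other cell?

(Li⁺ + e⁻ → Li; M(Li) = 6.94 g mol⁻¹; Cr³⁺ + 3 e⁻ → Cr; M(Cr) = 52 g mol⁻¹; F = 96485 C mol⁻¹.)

n(Li) = 26.8 / 6.94 = 3.862 mol.
Since Li⁺ + e⁻ → Li, n(e⁻) passed = 1 × 3.862 = 3.862 mol.
Cells in series carry the same charge, so the same 3.862 mol of electrons passes through cell 2.
Cr³⁺ + 3 e⁻ → Cr, so n(Cr) = 3.862 / 3 = 1.287 mol.
m(Cr) = 1.287 × 52 = 66.9 g.

66.9 g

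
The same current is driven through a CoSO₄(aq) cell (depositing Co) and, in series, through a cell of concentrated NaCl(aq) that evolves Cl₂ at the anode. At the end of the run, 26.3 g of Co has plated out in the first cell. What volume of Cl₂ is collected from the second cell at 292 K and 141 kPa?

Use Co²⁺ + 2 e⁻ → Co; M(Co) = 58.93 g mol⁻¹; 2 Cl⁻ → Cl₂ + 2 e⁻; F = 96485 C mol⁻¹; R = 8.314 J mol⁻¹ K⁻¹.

n(Co) = 26.3 / 58.93 = 0.4463 mol, so n(e⁻) = 2 × 0.4463 = 0.8926 mol.
The cells are in series, so the same 0.8926 mol of electrons passes through the second cell.
2 Cl⁻ → Cl₂ + 2 e⁻ — 2 mol e⁻ per mol Cl₂, so n(Cl₂) = 0.8926/2 = 0.4463 mol.
V = nRT/P = (0.4463 × 8.314 × 292) / (141 × 10³) = 0.00768 m³ = 7.68 L.

7.68 L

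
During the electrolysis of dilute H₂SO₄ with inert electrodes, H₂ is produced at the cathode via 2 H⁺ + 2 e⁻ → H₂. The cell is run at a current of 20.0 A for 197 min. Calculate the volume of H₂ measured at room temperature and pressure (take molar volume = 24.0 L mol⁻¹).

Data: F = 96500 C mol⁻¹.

Q = I·t = 20.00 A × 11820 s = 236400 C.
n(e⁻) = Q/F = 236400 / 96500 = 2.450 mol.
2 electrons are transferred per H₂ molecule, so n(H₂) = 2.450 / 2 = 1.225 mol.
V = n × V_m = 1.225 × 24.0 = 29.4 L.

29.4 L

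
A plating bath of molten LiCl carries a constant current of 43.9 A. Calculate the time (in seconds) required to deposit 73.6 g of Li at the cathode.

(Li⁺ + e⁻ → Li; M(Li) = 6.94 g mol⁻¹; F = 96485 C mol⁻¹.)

n(Li) = m/M = 73.6 / 6.94 = 10.61 mol.
Each Li atom requires 1 electron, so n(e⁻) = 1 × 10.61 = 10.61 mol.
Q = n(e⁻)·F = 10.61 × 96485 = 1023000 C.
t = Q/I = 1023000 / 43.90 A = 23310 s.

23300 s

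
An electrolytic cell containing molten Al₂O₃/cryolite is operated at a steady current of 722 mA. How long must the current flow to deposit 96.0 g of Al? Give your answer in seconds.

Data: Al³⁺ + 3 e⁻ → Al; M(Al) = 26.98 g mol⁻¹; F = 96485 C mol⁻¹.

1.43 × 10⁶ s

n(Al) = m/M = 96.0 / 26.98 = 3.558 mol.
Each Al atom requires 3 electrons, so n(e⁻) = 3 × 3.558 = 10.67 mol.
Q = n(e⁻)·F = 10.67 × 96485 = 1030000 C.
t = Q/I = 1030000 / 0.7220 A = 1427000 s.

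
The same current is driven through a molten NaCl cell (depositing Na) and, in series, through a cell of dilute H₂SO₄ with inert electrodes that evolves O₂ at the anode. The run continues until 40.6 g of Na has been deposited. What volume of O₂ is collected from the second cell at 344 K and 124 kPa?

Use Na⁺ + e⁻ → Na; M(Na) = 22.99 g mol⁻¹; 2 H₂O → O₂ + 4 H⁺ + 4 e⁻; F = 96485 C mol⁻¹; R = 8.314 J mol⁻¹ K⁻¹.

10.2 L

n(Na) = 40.6 / 22.99 = 1.766 mol, so n(e⁻) = 1 × 1.766 = 1.766 mol.
The cells are in series, so the same 1.766 mol of electrons passes through the second cell.
2 H₂O → O₂ + 4 H⁺ + 4 e⁻ — 4 mol e⁻ per mol O₂, so n(O₂) = 1.766/4 = 0.4415 mol.
V = nRT/P = (0.4415 × 8.314 × 344) / (124 × 10³) = 0.0102 m³ = 10.2 L.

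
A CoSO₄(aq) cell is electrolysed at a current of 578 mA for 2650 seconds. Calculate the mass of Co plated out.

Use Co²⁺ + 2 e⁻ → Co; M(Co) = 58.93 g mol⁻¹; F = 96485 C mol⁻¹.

0.468 g

Q = I·t = 0.5780 A × 2650.0 s = 1532 C.
n(e⁻) = Q/F = 1532 / 96485 = 0.01588 mol.
Co²⁺ + 2 e⁻ → Co, so n(Co) = n(e⁻)/2 = 0.007938 mol.
m = n·M = 0.007938 × 58.93 = 0.468 g.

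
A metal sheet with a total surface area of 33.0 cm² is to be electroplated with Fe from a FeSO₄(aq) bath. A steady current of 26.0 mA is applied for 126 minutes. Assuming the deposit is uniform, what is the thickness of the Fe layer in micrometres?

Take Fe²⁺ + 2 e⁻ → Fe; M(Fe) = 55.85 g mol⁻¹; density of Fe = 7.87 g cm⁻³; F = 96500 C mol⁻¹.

Q = I·t = 0.02600 × 7560.0 = 196.6 C; n(e⁻) = 0.002037 mol.
n(Fe) = n(e⁻)/2 = 0.001018 mol, so m = 0.001018 × 55.85 = 0.05688 g.
Volume = m/ρ = 0.05688 / 7.87 = 0.007227 cm³.
Thickness = V/A = 0.007227 / 33.0 = 2.19 × 10⁻⁴ cm = 2.19 μm.

2.19 μm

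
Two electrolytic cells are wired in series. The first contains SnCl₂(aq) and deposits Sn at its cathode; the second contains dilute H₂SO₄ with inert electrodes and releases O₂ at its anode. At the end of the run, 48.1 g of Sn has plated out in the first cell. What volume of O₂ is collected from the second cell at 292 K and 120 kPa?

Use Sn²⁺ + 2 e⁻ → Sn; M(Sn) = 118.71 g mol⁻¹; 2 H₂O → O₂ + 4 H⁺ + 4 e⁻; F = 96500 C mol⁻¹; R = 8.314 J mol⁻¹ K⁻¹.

n(Sn) = 48.1 / 118.71 = 0.4052 mol, so n(e⁻) = 2 × 0.4052 = 0.8104 mol.
The cells are in series, so the same 0.8104 mol of electrons passes through the second cell.
2 H₂O → O₂ + 4 H⁺ + 4 e⁻ — 4 mol e⁻ per mol O₂, so n(O₂) = 0.8104/4 = 0.2026 mol.
V = nRT/P = (0.2026 × 8.314 × 292) / (120 × 10³) = 0.00410 m³ = 4.10 L.

4.10 L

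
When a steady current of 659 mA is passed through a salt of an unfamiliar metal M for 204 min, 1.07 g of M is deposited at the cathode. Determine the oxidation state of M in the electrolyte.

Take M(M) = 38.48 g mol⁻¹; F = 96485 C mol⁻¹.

Q = I·t = 0.6590 A × 12240 s = 8066 C, so n(e⁻) = 8066/96485 = 0.08360 mol.
n(M) deposited = 1.07 / 38.48 = 0.02781 mol.
Electrons per atom = n(e⁻)/n(M) = 0.08360 / 0.02781 = 3.01 ≈ 3, so the ion is M³⁺.

+3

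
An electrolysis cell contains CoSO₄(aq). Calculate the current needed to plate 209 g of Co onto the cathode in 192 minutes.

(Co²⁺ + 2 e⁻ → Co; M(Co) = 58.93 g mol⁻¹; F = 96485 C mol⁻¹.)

59.4 A

n(Co) = 209 / 58.93 = 3.547 mol.
n(e⁻) = 2 × 3.547 = 7.093 mol.
Q = n(e⁻)·F = 7.093 × 96485 = 684400 C.
I = Q/t = 684400 / 11520 s = 59.4 A.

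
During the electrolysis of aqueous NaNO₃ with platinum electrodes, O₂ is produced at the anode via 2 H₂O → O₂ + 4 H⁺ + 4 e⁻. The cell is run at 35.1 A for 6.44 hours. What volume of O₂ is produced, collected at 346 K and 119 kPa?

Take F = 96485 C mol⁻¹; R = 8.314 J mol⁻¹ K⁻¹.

51.0 L

Q = I·t = 35.10 A × 23184 s = 813800 C.
n(e⁻) = Q/F = 813800 / 96485 = 8.434 mol.
4 electrons are transferred per O₂ molecule, so n(O₂) = 8.434 / 4 = 2.109 mol.
V = nRT/P = (2.109 × 8.314 × 346) / (119 × 10³ Pa) = 0.0510 m³ = 51.0 L.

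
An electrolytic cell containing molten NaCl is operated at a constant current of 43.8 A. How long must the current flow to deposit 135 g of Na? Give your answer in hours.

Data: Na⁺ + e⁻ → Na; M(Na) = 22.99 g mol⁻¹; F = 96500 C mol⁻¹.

n(Na) = m/M = 135 / 22.99 = 5.872 mol.
Each Na atom requires 1 electron, so n(e⁻) = 1 × 5.872 = 5.872 mol.
Q = n(e⁻)·F = 5.872 × 96500 = 566700 C.
t = Q/I = 566700 / 43.80 A = 12940 s = 3.59 h.

3.59 h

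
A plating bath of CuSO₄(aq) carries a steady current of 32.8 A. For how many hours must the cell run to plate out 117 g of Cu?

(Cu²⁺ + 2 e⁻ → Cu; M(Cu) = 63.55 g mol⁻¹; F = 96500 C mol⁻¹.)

3.01 h

n(Cu) = m/M = 117 / 63.55 = 1.841 mol.
Each Cu atom requires 2 electrons, so n(e⁻) = 2 × 1.841 = 3.682 mol.
Q = n(e⁻)·F = 3.682 × 96500 = 355300 C.
t = Q/I = 355300 / 32.80 A = 10830 s = 3.01 h.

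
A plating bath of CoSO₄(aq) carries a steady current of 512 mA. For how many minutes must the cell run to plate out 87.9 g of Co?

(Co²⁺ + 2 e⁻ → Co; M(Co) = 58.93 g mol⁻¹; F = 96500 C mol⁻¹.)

n(Co) = m/M = 87.9 / 58.93 = 1.492 mol.
Each Co atom requires 2 electrons, so n(e⁻) = 2 × 1.492 = 2.983 mol.
Q = n(e⁻)·F = 2.983 × 96500 = 287900 C.
t = Q/I = 287900 / 0.5120 A = 562300 s = 9370 min.

9370 min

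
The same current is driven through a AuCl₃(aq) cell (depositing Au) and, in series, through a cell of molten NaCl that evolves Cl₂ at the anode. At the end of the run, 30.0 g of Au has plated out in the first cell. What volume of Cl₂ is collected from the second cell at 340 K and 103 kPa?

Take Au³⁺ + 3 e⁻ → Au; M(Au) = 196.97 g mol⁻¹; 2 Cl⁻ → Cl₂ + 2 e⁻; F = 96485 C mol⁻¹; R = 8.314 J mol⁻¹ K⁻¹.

n(Au) = 30.0 / 196.97 = 0.1523 mol, so n(e⁻) = 3 × 0.1523 = 0.4569 mol.
The cells are in series, so the same 0.4569 mol of electrons passes through the second cell.
2 Cl⁻ → Cl₂ + 2 e⁻ — 2 mol e⁻ per mol Cl₂, so n(Cl₂) = 0.4569/2 = 0.2285 mol.
V = nRT/P = (0.2285 × 8.314 × 340) / (103 × 10³) = 0.00627 m³ = 6.27 L.

6.27 L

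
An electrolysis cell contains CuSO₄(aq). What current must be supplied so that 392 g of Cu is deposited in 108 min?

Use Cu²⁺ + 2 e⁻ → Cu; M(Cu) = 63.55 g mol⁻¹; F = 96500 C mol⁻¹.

184 A

n(Cu) = 392 / 63.55 = 6.168 mol.
n(e⁻) = 2 × 6.168 = 12.34 mol.
Q = n(e⁻)·F = 12.34 × 96500 = 1190000 C.
I = Q/t = 1190000 / 6480.0 s = 184 A.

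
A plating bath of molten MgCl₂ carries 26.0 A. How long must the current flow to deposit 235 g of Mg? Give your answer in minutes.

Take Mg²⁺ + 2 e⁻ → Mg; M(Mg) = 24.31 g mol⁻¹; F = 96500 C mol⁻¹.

n(Mg) = m/M = 235 / 24.31 = 9.667 mol.
Each Mg atom requires 2 electrons, so n(e⁻) = 2 × 9.667 = 19.33 mol.
Q = n(e⁻)·F = 19.33 × 96500 = 1866000 C.
t = Q/I = 1866000 / 26.00 A = 71760 s = 1200 min.

1200 min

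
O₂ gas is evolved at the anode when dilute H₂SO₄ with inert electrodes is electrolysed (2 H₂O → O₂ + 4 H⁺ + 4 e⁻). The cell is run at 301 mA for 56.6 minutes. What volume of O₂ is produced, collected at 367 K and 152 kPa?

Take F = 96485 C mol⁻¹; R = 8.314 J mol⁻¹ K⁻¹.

0.0532 L

Q = I·t = 0.3010 A × 3396.0 s = 1022 C.
n(e⁻) = Q/F = 1022 / 96485 = 0.01059 mol.
4 electrons are transferred per O₂ molecule, so n(O₂) = 0.01059 / 4 = 0.002649 mol.
V = nRT/P = (0.002649 × 8.314 × 367) / (152 × 10³ Pa) = 5.32 × 10⁻⁵ m³ = 0.0532 L.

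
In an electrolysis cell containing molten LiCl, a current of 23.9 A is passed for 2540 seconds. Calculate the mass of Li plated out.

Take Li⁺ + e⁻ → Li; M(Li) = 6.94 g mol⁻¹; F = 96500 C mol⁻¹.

Q = I·t = 23.90 A × 2540.0 s = 60710 C.
n(e⁻) = Q/F = 60710 / 96500 = 0.6291 mol.
Li⁺ + e⁻ → Li, so n(Li) = n(e⁻)/1 = 0.6291 mol.
m = n·M = 0.6291 × 6.94 = 4.37 g.

4.37 g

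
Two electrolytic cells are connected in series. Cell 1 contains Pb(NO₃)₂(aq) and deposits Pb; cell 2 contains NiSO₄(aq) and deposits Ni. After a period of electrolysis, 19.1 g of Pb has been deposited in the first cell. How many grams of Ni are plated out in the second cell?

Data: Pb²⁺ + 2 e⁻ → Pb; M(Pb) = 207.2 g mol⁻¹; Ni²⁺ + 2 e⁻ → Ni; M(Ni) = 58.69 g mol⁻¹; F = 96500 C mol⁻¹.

5.41 g

n(Pb) = 19.1 / 207.2 = 0.09218 mol.
Since Pb²⁺ + 2 e⁻ → Pb, n(e⁻) passed = 2 × 0.09218 = 0.1844 mol.
Cells in series carry the same charge, so the same 0.1844 mol of electrons passes through cell 2.
Ni²⁺ + 2 e⁻ → Ni, so n(Ni) = 0.1844 / 2 = 0.09218 mol.
m(Ni) = 0.09218 × 58.69 = 5.41 g.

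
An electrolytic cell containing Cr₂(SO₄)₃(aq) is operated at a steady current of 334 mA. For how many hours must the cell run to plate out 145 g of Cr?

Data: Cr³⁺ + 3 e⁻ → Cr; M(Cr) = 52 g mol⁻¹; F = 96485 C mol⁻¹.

671 h

n(Cr) = m/M = 145 / 52 = 2.788 mol.
Each Cr atom requires 3 electrons, so n(e⁻) = 3 × 2.788 = 8.365 mol.
Q = n(e⁻)·F = 8.365 × 96485 = 807100 C.
t = Q/I = 807100 / 0.3340 A = 2417000 s = 671 h.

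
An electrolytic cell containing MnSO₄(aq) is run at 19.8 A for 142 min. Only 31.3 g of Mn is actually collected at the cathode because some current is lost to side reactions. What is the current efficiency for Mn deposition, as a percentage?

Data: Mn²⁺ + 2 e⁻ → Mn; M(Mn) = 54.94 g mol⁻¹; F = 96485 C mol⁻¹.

65.2 %

Q = I·t = 19.80 × 8520.0 = 168700 C; n(e⁻) = 168700/96485 = 1.748 mol.
Theoretical n(Mn) = n(e⁻)/2 = 0.8742 mol, i.e. m_theo = 0.8742 × 54.94 = 48.03 g.
Efficiency = m_actual / m_theo = 31.3 / 48.03 = 65.2 %.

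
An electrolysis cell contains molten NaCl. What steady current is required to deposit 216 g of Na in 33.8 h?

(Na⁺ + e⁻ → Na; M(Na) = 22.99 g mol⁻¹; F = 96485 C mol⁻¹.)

7.45 A

n(Na) = 216 / 22.99 = 9.395 mol.
n(e⁻) = 1 × 9.395 = 9.395 mol.
Q = n(e⁻)·F = 9.395 × 96485 = 906500 C.
I = Q/t = 906500 / 121680 s = 7.45 A.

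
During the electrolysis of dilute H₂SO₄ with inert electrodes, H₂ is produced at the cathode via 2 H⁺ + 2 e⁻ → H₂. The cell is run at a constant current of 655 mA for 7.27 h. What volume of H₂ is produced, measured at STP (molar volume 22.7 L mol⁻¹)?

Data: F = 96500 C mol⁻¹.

Q = I·t = 0.6550 A × 26172 s = 17140 C.
n(e⁻) = Q/F = 17140 / 96500 = 0.1776 mol.
2 electrons are transferred per H₂ molecule, so n(H₂) = 0.1776 / 2 = 0.08882 mol.
V = n × V_m = 0.08882 × 22.7 = 2.02 L.

2.02 L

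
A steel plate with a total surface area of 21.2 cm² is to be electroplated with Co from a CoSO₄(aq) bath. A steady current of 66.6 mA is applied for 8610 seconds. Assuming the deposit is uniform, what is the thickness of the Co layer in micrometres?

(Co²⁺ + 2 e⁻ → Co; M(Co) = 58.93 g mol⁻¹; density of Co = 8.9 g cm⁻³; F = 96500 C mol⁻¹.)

9.28 μm

Q = I·t = 0.06660 × 8610.0 = 573.4 C; n(e⁻) = 0.005942 mol.
n(Co) = n(e⁻)/2 = 0.002971 mol, so m = 0.002971 × 58.93 = 0.1751 g.
Volume = m/ρ = 0.1751 / 8.9 = 0.01967 cm³.
Thickness = V/A = 0.01967 / 21.2 = 9.28 × 10⁻⁴ cm = 9.28 μm.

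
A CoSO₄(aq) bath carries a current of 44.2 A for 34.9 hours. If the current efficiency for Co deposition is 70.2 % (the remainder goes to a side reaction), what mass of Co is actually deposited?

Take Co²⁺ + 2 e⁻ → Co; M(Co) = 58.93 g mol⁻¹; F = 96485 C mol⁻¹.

Q = I·t = 44.20 × 125640 = 5553000 C.
n(e⁻) = 5553000/96485 = 57.56 mol; theoretically n(Co) = 57.56/2 = 28.78 mol, m_theo = 1696 g.
At 70.2 % efficiency, m_actual = 0.702 × 1696 = 1190 g.

1190 g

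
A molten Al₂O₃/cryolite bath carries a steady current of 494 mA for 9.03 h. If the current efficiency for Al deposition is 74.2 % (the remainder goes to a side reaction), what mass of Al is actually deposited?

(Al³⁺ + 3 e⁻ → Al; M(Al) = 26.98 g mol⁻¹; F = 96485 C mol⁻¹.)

1.11 g

Q = I·t = 0.4940 × 32508 = 16060 C.
n(e⁻) = 16060/96485 = 0.1664 mol; theoretically n(Al) = 0.1664/3 = 0.05548 mol, m_theo = 1.497 g.
At 74.2 % efficiency, m_actual = 0.742 × 1.497 = 1.11 g.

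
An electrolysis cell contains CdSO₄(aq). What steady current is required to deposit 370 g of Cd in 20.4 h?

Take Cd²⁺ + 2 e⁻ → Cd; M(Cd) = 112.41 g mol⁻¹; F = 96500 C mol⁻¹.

n(Cd) = 370 / 112.41 = 3.292 mol.
n(e⁻) = 2 × 3.292 = 6.583 mol.
Q = n(e⁻)·F = 6.583 × 96500 = 635300 C.
I = Q/t = 635300 / 73440 s = 8.65 A.

8.65 A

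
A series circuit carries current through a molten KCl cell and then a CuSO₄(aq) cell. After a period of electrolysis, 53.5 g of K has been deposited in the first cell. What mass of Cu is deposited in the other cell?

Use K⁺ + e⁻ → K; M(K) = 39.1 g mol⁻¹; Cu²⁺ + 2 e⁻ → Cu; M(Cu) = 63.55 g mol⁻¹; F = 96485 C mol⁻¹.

n(K) = 53.5 / 39.1 = 1.368 mol.
Since K⁺ + e⁻ → K, n(e⁻) passed = 1 × 1.368 = 1.368 mol.
Cells in series carry the same charge, so the same 1.368 mol of electrons passes through cell 2.
Cu²⁺ + 2 e⁻ → Cu, so n(Cu) = 1.368 / 2 = 0.6841 mol.
m(Cu) = 0.6841 × 63.55 = 43.5 g.

43.5 g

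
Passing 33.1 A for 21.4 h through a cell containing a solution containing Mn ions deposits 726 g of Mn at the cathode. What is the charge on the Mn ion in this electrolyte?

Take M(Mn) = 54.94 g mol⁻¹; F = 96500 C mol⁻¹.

Q = I·t = 33.10 A × 77040 s = 2550000 C, so n(e⁻) = 2550000/96500 = 26.43 mol.
n(Mn) deposited = 726 / 54.94 = 13.21 mol.
Electrons per atom = n(e⁻)/n(Mn) = 26.43 / 13.21 = 2.00 ≈ 2, so the ion is Mn²⁺.

+2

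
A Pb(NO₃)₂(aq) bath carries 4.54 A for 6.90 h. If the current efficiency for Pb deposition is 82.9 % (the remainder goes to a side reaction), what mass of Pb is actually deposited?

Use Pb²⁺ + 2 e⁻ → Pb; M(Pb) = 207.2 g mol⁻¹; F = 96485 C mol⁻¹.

Q = I·t = 4.540 × 24840 = 112800 C.
n(e⁻) = 112800/96485 = 1.169 mol; theoretically n(Pb) = 1.169/2 = 0.5844 mol, m_theo = 121.1 g.
At 82.9 % efficiency, m_actual = 0.829 × 121.1 = 100 g.

100 g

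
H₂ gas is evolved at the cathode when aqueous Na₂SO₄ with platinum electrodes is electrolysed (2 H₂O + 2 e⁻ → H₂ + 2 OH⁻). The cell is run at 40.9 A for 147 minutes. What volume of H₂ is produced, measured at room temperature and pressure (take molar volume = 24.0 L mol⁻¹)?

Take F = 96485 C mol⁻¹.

44.9 L

Q = I·t = 40.90 A × 8820.0 s = 360700 C.
n(e⁻) = Q/F = 360700 / 96485 = 3.739 mol.
2 electrons are transferred per H₂ molecule, so n(H₂) = 3.739 / 2 = 1.869 mol.
V = n × V_m = 1.869 × 24.0 = 44.9 L.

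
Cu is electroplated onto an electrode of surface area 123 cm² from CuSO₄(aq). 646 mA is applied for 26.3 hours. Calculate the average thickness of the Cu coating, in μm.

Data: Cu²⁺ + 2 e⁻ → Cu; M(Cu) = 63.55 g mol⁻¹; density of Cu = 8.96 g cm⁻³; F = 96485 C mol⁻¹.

Q = I·t = 0.6460 × 94680 = 61160 C; n(e⁻) = 0.6339 mol.
n(Cu) = n(e⁻)/2 = 0.3170 mol, so m = 0.3170 × 63.55 = 20.14 g.
Volume = m/ρ = 20.14 / 8.96 = 2.248 cm³.
Thickness = V/A = 2.248 / 123 = 0.0183 cm = 183 μm.

183 μm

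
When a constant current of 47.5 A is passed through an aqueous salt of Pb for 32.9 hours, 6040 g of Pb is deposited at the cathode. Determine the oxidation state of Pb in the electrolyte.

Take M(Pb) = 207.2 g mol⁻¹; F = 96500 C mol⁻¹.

Q = I·t = 47.50 A × 118440 s = 5626000 C, so n(e⁻) = 5626000/96500 = 58.30 mol.
n(Pb) deposited = 6040 / 207.2 = 29.15 mol.
Electrons per atom = n(e⁻)/n(Pb) = 58.30 / 29.15 = 2.00 ≈ 2, so the ion is Pb²⁺.

+2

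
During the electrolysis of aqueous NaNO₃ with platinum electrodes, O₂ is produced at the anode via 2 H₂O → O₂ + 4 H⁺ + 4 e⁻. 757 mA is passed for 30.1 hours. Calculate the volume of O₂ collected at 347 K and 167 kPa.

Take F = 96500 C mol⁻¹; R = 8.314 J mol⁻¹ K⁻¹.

3.67 L

Q = I·t = 0.7570 A × 108360 s = 82030 C.
n(e⁻) = Q/F = 82030 / 96500 = 0.8500 mol.
4 electrons are transferred per O₂ molecule, so n(O₂) = 0.8500 / 4 = 0.2125 mol.
V = nRT/P = (0.2125 × 8.314 × 347) / (167 × 10³ Pa) = 0.00367 m³ = 3.67 L.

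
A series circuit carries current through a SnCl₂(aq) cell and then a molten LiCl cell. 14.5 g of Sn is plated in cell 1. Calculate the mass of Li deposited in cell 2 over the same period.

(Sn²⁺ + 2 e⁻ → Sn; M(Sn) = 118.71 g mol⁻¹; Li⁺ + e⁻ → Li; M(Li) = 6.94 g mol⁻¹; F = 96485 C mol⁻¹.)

1.70 g

n(Sn) = 14.5 / 118.71 = 0.1221 mol.
Since Sn²⁺ + 2 e⁻ → Sn, n(e⁻) passed = 2 × 0.1221 = 0.2443 mol.
Cells in series carry the same charge, so the same 0.2443 mol of electrons passes through cell 2.
Li⁺ + e⁻ → Li, so n(Li) = 0.2443 / 1 = 0.2443 mol.
m(Li) = 0.2443 × 6.94 = 1.70 g.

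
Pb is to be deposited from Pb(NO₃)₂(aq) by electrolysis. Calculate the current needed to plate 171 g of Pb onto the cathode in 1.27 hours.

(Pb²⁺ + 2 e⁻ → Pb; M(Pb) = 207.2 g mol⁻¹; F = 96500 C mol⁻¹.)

n(Pb) = 171 / 207.2 = 0.8253 mol.
n(e⁻) = 2 × 0.8253 = 1.651 mol.
Q = n(e⁻)·F = 1.651 × 96500 = 159300 C.
I = Q/t = 159300 / 4572.0 s = 34.8 A.

34.8 A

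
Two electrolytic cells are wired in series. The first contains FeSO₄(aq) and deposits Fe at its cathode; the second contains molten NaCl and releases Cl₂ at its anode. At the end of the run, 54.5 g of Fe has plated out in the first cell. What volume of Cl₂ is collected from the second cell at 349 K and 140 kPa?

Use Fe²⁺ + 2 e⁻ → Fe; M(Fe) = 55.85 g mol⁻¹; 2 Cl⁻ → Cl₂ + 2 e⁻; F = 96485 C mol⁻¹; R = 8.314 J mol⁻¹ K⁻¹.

n(Fe) = 54.5 / 55.85 = 0.9758 mol, so n(e⁻) = 2 × 0.9758 = 1.952 mol.
The cells are in series, so the same 1.952 mol of electrons passes through the second cell.
2 Cl⁻ → Cl₂ + 2 e⁻ — 2 mol e⁻ per mol Cl₂, so n(Cl₂) = 1.952/2 = 0.9758 mol.
V = nRT/P = (0.9758 × 8.314 × 349) / (140 × 10³) = 0.0202 m³ = 20.2 L.

20.2 L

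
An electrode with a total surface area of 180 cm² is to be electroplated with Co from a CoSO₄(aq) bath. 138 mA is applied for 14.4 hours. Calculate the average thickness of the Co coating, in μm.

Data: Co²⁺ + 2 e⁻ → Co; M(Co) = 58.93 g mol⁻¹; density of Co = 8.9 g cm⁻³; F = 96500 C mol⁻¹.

Q = I·t = 0.1380 × 51840 = 7154 C; n(e⁻) = 0.07413 mol.
n(Co) = n(e⁻)/2 = 0.03707 mol, so m = 0.03707 × 58.93 = 2.184 g.
Volume = m/ρ = 2.184 / 8.9 = 0.2454 cm³.
Thickness = V/A = 0.2454 / 180 = 0.00136 cm = 13.6 μm.

13.6 μm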